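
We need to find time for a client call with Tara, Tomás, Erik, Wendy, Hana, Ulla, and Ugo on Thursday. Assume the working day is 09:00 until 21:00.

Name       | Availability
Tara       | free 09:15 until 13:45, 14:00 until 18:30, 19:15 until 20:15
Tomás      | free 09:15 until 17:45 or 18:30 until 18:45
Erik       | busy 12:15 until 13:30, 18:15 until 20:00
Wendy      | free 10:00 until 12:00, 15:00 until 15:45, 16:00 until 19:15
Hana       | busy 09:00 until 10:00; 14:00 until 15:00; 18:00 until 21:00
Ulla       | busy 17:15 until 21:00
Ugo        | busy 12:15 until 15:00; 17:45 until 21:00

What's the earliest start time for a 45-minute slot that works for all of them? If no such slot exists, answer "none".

10:00

Tara free: 09:15-13:45, 14:00-18:30, 19:15-20:15.
Tomás free: 09:15-17:45, 18:30-18:45.
Erik free: 09:00-12:15, 13:30-18:15, 20:00-21:00 (invert busy blocks within the working day).
Wendy free: 10:00-12:00, 15:00-15:45, 16:00-19:15.
Hana free: 10:00-14:00, 15:00-18:00 (invert busy blocks within the working day).
Ulla free: 09:00-17:15 (invert busy blocks within the working day).
Ugo free: 09:00-12:15, 15:00-17:45 (invert busy blocks within the working day).
Tara ∩ Tomás: 09:15-13:45, 14:00-17:45.
Tara ∩ Tomás ∩ Erik: 09:15-12:15, 13:30-13:45, 14:00-17:45.
Tara ∩ Tomás ∩ Erik ∩ Wendy: 10:00-12:00, 15:00-15:45, 16:00-17:45.
Tara ∩ Tomás ∩ Erik ∩ Wendy ∩ Hana: 10:00-12:00, 15:00-15:45, 16:00-17:45.
Tara ∩ Tomás ∩ Erik ∩ Wendy ∩ Hana ∩ Ulla: 10:00-12:00, 15:00-15:45, 16:00-17:15.
Tara ∩ Tomás ∩ Erik ∩ Wendy ∩ Hana ∩ Ulla ∩ Ugo: 10:00-12:00, 15:00-15:45, 16:00-17:15.
The first common window of at least 45 minutes is 10:00-12:00, so the earliest start is 10:00.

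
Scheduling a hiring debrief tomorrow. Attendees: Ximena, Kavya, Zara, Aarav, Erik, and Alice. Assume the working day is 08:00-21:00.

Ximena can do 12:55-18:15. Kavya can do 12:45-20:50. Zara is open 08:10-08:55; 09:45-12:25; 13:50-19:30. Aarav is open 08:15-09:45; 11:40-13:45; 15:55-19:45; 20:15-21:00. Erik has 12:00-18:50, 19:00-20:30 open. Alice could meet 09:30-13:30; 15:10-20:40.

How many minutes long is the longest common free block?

140

Ximena ∩ Kavya: 12:55-18:15.
Ximena ∩ Kavya ∩ Zara: 13:50-18:15.
Ximena ∩ Kavya ∩ Zara ∩ Aarav: 15:55-18:15.
Ximena ∩ Kavya ∩ Zara ∩ Aarav ∩ Erik: 15:55-18:15.
Ximena ∩ Kavya ∩ Zara ∩ Aarav ∩ Erik ∩ Alice: 15:55-18:15.
The longest is 15:55-18:15 at 140 minutes.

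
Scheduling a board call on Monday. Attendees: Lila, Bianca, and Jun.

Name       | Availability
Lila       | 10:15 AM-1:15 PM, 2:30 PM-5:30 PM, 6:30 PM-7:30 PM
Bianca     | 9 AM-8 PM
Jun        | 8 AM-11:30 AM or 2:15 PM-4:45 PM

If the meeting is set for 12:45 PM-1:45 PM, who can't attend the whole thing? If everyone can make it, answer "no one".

Lila: not fully free for 12:45-13:45. Bianca: free for 12:45-13:45. Jun: not fully free for 12:45-13:45.

Jun, Lila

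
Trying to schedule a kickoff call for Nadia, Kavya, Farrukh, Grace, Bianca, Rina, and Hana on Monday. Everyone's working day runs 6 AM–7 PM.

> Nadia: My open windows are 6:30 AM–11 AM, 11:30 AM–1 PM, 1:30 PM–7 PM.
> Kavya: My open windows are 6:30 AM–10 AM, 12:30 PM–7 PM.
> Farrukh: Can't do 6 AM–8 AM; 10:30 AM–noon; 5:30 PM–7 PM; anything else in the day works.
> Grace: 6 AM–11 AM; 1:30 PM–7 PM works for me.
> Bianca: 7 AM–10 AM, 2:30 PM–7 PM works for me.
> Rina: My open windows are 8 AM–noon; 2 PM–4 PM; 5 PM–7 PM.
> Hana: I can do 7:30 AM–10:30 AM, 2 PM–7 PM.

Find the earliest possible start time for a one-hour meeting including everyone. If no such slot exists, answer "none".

Nadia free: 06:30-11:00, 11:30-13:00, 13:30-19:00.
Kavya free: 06:30-10:00, 12:30-19:00.
Farrukh free: 08:00-10:30, 12:00-17:30 (invert busy blocks within the working day).
Grace free: 06:00-11:00, 13:30-19:00.
Bianca free: 07:00-10:00, 14:30-19:00.
Rina free: 08:00-12:00, 14:00-16:00, 17:00-19:00.
Hana free: 07:30-10:30, 14:00-19:00.
Nadia ∩ Kavya: 06:30-10:00, 12:30-13:00, 13:30-19:00.
Nadia ∩ Kavya ∩ Farrukh: 08:00-10:00, 12:30-13:00, 13:30-17:30.
Nadia ∩ Kavya ∩ Farrukh ∩ Grace: 08:00-10:00, 13:30-17:30.
Nadia ∩ Kavya ∩ Farrukh ∩ Grace ∩ Bianca: 08:00-10:00, 14:30-17:30.
Nadia ∩ Kavya ∩ Farrukh ∩ Grace ∩ Bianca ∩ Rina: 08:00-10:00, 14:30-16:00, 17:00-17:30.
Nadia ∩ Kavya ∩ Farrukh ∩ Grace ∩ Bianca ∩ Rina ∩ Hana: 08:00-10:00, 14:30-16:00, 17:00-17:30.
The first common window of at least 60 minutes is 08:00-10:00, so the earliest start is 08:00.

08:00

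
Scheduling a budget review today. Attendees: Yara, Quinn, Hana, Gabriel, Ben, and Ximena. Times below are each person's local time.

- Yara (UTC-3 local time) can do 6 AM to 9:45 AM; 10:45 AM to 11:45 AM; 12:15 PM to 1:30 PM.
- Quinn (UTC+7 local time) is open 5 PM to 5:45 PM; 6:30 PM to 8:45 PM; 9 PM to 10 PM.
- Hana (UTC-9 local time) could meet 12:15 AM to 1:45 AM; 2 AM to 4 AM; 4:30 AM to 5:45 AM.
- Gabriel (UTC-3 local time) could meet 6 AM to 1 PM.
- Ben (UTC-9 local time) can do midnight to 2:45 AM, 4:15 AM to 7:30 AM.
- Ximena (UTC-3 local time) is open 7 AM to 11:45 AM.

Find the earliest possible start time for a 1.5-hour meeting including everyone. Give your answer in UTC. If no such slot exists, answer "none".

none

Yara in UTC: 09:00-12:45, 13:45-14:45, 15:15-16:30 (add 3h to convert from UTC-3).
Quinn in UTC: 10:00-10:45, 11:30-13:45, 14:00-15:00 (subtract 7h to convert from UTC+7).
Hana in UTC: 09:15-10:45, 11:00-13:00, 13:30-14:45 (add 9h to convert from UTC-9).
Gabriel in UTC: 09:00-16:00 (add 3h to convert from UTC-3).
Ben in UTC: 09:00-11:45, 13:15-16:30 (add 9h to convert from UTC-9).
Ximena in UTC: 10:00-14:45 (add 3h to convert from UTC-3).
Yara ∩ Quinn: 10:00-10:45, 11:30-12:45, 14:00-14:45.
Yara ∩ Quinn ∩ Hana: 10:00-10:45, 11:30-12:45, 14:00-14:45.
Yara ∩ Quinn ∩ Hana ∩ Gabriel: 10:00-10:45, 11:30-12:45, 14:00-14:45.
Yara ∩ Quinn ∩ Hana ∩ Gabriel ∩ Ben: 10:00-10:45, 11:30-11:45, 14:00-14:45.
Yara ∩ Quinn ∩ Hana ∩ Gabriel ∩ Ben ∩ Ximena: 10:00-10:45, 11:30-11:45, 14:00-14:45.
No common window is at least 90 minutes long.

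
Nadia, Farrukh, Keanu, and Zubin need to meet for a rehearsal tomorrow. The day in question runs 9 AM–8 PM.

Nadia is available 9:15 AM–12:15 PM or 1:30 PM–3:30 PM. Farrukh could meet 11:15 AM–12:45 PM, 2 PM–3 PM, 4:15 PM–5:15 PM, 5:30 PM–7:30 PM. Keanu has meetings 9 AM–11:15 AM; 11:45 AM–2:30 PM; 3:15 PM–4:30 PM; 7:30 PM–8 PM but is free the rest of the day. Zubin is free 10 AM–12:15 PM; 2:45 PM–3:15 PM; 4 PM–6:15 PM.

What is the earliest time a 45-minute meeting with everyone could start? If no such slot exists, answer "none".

Nadia free: 09:15-12:15, 13:30-15:30.
Farrukh free: 11:15-12:45, 14:00-15:00, 16:15-17:15, 17:30-19:30.
Keanu free: 11:15-11:45, 14:30-15:15, 16:30-19:30 (invert busy blocks within the working day).
Zubin free: 10:00-12:15, 14:45-15:15, 16:00-18:15.
Nadia ∩ Farrukh: 11:15-12:15, 14:00-15:00.
Nadia ∩ Farrukh ∩ Keanu: 11:15-11:45, 14:30-15:00.
Nadia ∩ Farrukh ∩ Keanu ∩ Zubin: 11:15-11:45, 14:45-15:00.
No common window is at least 45 minutes long.

none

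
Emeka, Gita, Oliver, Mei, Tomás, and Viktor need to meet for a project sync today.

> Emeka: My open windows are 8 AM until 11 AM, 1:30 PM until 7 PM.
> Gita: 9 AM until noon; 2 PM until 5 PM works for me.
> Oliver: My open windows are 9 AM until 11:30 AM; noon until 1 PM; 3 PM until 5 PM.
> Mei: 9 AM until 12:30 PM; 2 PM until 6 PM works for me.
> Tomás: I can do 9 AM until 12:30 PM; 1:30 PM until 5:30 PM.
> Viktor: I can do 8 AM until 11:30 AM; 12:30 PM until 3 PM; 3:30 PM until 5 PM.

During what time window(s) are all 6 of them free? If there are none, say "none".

09:00-11:00, 15:30-17:00

Emeka ∩ Gita: 09:00-11:00, 14:00-17:00.
Emeka ∩ Gita ∩ Oliver: 09:00-11:00, 15:00-17:00.
Emeka ∩ Gita ∩ Oliver ∩ Mei: 09:00-11:00, 15:00-17:00.
Emeka ∩ Gita ∩ Oliver ∩ Mei ∩ Tomás: 09:00-11:00, 15:00-17:00.
Emeka ∩ Gita ∩ Oliver ∩ Mei ∩ Tomás ∩ Viktor: 09:00-11:00, 15:30-17:00.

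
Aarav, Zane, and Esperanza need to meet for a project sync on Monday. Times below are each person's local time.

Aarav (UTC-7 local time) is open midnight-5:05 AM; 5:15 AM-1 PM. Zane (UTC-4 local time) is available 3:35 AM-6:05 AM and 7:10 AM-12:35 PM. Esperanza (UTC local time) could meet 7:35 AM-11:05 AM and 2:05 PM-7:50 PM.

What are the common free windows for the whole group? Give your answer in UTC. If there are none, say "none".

Aarav in UTC: 07:00-12:05, 12:15-20:00 (add 7h to convert from UTC-7).
Zane in UTC: 07:35-10:05, 11:10-16:35 (add 4h to convert from UTC-4).
Esperanza in UTC: 07:35-11:05, 14:05-19:50.
Aarav ∩ Zane: 07:35-10:05, 11:10-12:05, 12:15-16:35.
Aarav ∩ Zane ∩ Esperanza: 07:35-10:05, 14:05-16:35.
Those are the intersection windows.

07:35-10:05, 14:05-16:35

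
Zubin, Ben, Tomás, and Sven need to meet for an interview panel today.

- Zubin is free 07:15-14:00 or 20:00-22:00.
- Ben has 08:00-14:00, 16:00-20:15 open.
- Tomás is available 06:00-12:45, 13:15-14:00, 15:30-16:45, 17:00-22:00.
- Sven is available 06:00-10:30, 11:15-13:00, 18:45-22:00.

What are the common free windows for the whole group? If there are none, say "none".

08:00-10:30, 11:15-12:45, 20:00-20:15

Zubin ∩ Ben: 08:00-14:00, 20:00-20:15.
Zubin ∩ Ben ∩ Tomás: 08:00-12:45, 13:15-14:00, 20:00-20:15.
Zubin ∩ Ben ∩ Tomás ∩ Sven: 08:00-10:30, 11:15-12:45, 20:00-20:15.
So the common availability across everyone is 08:00-10:30, 11:15-12:45, 20:00-20:15.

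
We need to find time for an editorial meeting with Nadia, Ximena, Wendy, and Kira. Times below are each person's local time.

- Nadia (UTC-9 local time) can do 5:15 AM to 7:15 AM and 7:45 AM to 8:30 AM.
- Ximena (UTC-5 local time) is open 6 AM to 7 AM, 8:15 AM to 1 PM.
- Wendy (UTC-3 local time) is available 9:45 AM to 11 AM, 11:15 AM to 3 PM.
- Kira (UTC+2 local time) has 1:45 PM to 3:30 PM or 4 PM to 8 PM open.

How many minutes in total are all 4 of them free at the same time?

Nadia in UTC: 14:15-16:15, 16:45-17:30 (add 9h to convert from UTC-9).
Ximena in UTC: 11:00-12:00, 13:15-18:00 (add 5h to convert from UTC-5).
Wendy in UTC: 12:45-14:00, 14:15-18:00 (add 3h to convert from UTC-3).
Kira in UTC: 11:45-13:30, 14:00-18:00 (subtract 2h to convert from UTC+2).
Nadia ∩ Ximena: 14:15-16:15, 16:45-17:30.
Nadia ∩ Ximena ∩ Wendy: 14:15-16:15, 16:45-17:30.
Nadia ∩ Ximena ∩ Wendy ∩ Kira: 14:15-16:15, 16:45-17:30.
Summing the common windows: 120 + 45 = 165 minutes.

165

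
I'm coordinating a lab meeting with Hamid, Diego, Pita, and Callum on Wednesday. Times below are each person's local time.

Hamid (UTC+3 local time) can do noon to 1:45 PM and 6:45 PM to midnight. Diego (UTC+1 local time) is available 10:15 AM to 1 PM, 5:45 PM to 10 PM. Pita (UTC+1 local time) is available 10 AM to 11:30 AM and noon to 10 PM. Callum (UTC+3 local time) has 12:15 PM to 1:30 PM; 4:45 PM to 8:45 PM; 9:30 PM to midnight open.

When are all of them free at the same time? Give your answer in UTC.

09:15-10:30, 16:45-17:45, 18:30-21:00

Hamid in UTC: 09:00-10:45, 15:45-21:00 (subtract 3h to convert from UTC+3).
Diego in UTC: 09:15-12:00, 16:45-21:00 (subtract 1h to convert from UTC+1).
Pita in UTC: 09:00-10:30, 11:00-21:00 (subtract 1h to convert from UTC+1).
Callum in UTC: 09:15-10:30, 13:45-17:45, 18:30-21:00 (subtract 3h to convert from UTC+3).
Hamid ∩ Diego: 09:15-10:45, 16:45-21:00.
Hamid ∩ Diego ∩ Pita: 09:15-10:30, 16:45-21:00.
Hamid ∩ Diego ∩ Pita ∩ Callum: 09:15-10:30, 16:45-17:45, 18:30-21:00.
So the common availability across everyone is 09:15-10:30, 16:45-17:45, 18:30-21:00.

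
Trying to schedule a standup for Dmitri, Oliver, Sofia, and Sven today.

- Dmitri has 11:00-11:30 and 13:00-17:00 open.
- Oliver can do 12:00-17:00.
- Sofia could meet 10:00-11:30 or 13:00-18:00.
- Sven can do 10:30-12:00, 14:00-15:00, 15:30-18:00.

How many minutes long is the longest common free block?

Dmitri ∩ Oliver: 13:00-17:00.
Dmitri ∩ Oliver ∩ Sofia: 13:00-17:00.
Dmitri ∩ Oliver ∩ Sofia ∩ Sven: 14:00-15:00, 15:30-17:00.
The longest is 15:30-17:00 at 90 minutes.

90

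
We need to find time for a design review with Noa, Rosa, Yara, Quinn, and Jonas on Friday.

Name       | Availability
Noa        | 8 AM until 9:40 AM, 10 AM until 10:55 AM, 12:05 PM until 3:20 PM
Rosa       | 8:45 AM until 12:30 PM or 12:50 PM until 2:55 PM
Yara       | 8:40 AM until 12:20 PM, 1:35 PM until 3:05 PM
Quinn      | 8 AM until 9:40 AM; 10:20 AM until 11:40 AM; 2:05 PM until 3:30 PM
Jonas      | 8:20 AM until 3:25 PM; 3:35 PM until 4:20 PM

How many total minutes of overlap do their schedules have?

Noa ∩ Rosa: 08:45-09:40, 10:00-10:55, 12:05-12:30, 12:50-14:55.
Noa ∩ Rosa ∩ Yara: 08:45-09:40, 10:00-10:55, 12:05-12:20, 13:35-14:55.
Noa ∩ Rosa ∩ Yara ∩ Quinn: 08:45-09:40, 10:20-10:55, 14:05-14:55.
Noa ∩ Rosa ∩ Yara ∩ Quinn ∩ Jonas: 08:45-09:40, 10:20-10:55, 14:05-14:55.
So the common availability across everyone is 08:45-09:40, 10:20-10:55, 14:05-14:55.
Summing the common windows: 55 + 35 + 50 = 140 minutes.

140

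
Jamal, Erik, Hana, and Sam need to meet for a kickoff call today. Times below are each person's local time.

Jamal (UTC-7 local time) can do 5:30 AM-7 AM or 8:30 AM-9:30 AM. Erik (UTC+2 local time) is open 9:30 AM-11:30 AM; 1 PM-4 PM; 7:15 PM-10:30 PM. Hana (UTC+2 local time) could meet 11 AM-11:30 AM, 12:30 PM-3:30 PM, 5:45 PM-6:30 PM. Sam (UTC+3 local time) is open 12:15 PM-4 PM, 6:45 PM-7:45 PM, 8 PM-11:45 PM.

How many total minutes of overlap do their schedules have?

Jamal in UTC: 12:30-14:00, 15:30-16:30 (add 7h to convert from UTC-7).
Erik in UTC: 07:30-09:30, 11:00-14:00, 17:15-20:30 (subtract 2h to convert from UTC+2).
Hana in UTC: 09:00-09:30, 10:30-13:30, 15:45-16:30 (subtract 2h to convert from UTC+2).
Sam in UTC: 09:15-13:00, 15:45-16:45, 17:00-20:45 (subtract 3h to convert from UTC+3).
Jamal ∩ Erik: 12:30-14:00.
Jamal ∩ Erik ∩ Hana: 12:30-13:30.
Jamal ∩ Erik ∩ Hana ∩ Sam: 12:30-13:00.
That's a single block of 30 minutes.

30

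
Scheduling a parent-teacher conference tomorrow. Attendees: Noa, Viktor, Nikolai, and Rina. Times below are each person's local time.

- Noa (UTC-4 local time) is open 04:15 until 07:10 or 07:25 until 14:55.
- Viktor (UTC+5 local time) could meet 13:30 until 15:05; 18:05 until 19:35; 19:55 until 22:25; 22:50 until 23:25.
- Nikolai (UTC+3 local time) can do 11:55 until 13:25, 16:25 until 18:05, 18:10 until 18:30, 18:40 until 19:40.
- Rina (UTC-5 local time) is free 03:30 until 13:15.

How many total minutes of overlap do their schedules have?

230

Noa in UTC: 08:15-11:10, 11:25-18:55 (add 4h to convert from UTC-4).
Viktor in UTC: 08:30-10:05, 13:05-14:35, 14:55-17:25, 17:50-18:25 (subtract 5h to convert from UTC+5).
Nikolai in UTC: 08:55-10:25, 13:25-15:05, 15:10-15:30, 15:40-16:40 (subtract 3h to convert from UTC+3).
Rina in UTC: 08:30-18:15 (add 5h to convert from UTC-5).
Noa ∩ Viktor: 08:30-10:05, 13:05-14:35, 14:55-17:25, 17:50-18:25.
Noa ∩ Viktor ∩ Nikolai: 08:55-10:05, 13:25-14:35, 14:55-15:05, 15:10-15:30, 15:40-16:40.
Noa ∩ Viktor ∩ Nikolai ∩ Rina: 08:55-10:05, 13:25-14:35, 14:55-15:05, 15:10-15:30, 15:40-16:40.
Summing the common windows: 70 + 70 + 10 + 20 + 60 = 230 minutes.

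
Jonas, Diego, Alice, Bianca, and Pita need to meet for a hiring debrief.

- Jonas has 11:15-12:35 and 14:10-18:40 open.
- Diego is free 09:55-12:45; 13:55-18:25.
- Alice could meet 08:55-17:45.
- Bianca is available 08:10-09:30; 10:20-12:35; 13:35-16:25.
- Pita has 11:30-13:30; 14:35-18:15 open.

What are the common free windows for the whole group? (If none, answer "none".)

11:30-12:35, 14:35-16:25

Jonas ∩ Diego: 11:15-12:35, 14:10-18:25.
Jonas ∩ Diego ∩ Alice: 11:15-12:35, 14:10-17:45.
Jonas ∩ Diego ∩ Alice ∩ Bianca: 11:15-12:35, 14:10-16:25.
Jonas ∩ Diego ∩ Alice ∩ Bianca ∩ Pita: 11:30-12:35, 14:35-16:25.
So the common availability across everyone is 11:30-12:35, 14:35-16:25.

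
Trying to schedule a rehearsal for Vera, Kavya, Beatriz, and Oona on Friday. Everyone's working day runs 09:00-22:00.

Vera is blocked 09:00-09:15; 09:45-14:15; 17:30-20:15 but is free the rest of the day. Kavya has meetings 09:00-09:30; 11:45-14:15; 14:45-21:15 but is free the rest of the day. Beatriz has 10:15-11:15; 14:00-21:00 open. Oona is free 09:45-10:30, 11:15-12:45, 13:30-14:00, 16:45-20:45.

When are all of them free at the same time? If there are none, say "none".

none

Vera free: 09:15-09:45, 14:15-17:30, 20:15-22:00 (invert busy blocks within the working day).
Kavya free: 09:30-11:45, 14:15-14:45, 21:15-22:00 (invert busy blocks within the working day).
Beatriz free: 10:15-11:15, 14:00-21:00.
Oona free: 09:45-10:30, 11:15-12:45, 13:30-14:00, 16:45-20:45.
Vera ∩ Kavya: 09:30-09:45, 14:15-14:45, 21:15-22:00.
Vera ∩ Kavya ∩ Beatriz: 14:15-14:45.
Vera ∩ Kavya ∩ Beatriz ∩ Oona: ∅.
There is no time when everyone is free.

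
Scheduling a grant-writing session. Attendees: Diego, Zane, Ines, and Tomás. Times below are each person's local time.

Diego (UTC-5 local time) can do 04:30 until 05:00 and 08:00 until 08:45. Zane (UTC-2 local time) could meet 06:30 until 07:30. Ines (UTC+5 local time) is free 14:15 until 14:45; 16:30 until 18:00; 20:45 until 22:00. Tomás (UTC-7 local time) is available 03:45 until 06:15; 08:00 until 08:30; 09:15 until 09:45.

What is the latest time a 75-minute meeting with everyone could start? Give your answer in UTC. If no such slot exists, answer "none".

Diego in UTC: 09:30-10:00, 13:00-13:45 (add 5h to convert from UTC-5).
Zane in UTC: 08:30-09:30 (add 2h to convert from UTC-2).
Ines in UTC: 09:15-09:45, 11:30-13:00, 15:45-17:00 (subtract 5h to convert from UTC+5).
Tomás in UTC: 10:45-13:15, 15:00-15:30, 16:15-16:45 (add 7h to convert from UTC-7).
Diego ∩ Zane: ∅.
Diego ∩ Zane ∩ Ines: ∅.
Diego ∩ Zane ∩ Ines ∩ Tomás: ∅.
There is no time when everyone is free.
No common window is at least 75 minutes long.

none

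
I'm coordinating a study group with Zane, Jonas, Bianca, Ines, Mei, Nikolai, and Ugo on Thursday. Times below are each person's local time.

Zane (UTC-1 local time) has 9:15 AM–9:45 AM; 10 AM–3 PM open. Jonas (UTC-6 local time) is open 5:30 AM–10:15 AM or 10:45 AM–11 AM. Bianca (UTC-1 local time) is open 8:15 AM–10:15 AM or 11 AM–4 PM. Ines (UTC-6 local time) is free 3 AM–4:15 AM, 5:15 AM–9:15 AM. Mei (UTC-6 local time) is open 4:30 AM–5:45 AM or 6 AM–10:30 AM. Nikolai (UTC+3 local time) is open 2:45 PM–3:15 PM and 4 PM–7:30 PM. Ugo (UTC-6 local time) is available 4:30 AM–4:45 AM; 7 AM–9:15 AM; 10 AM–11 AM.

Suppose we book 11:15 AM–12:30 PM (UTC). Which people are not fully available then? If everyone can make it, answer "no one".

Bianca, Jonas, Mei, Nikolai, Ugo

Zane in UTC: 10:15-10:45, 11:00-16:00 (add 1h to convert from UTC-1).
Jonas in UTC: 11:30-16:15, 16:45-17:00 (add 6h to convert from UTC-6).
Bianca in UTC: 09:15-11:15, 12:00-17:00 (add 1h to convert from UTC-1).
Ines in UTC: 09:00-10:15, 11:15-15:15 (add 6h to convert from UTC-6).
Mei in UTC: 10:30-11:45, 12:00-16:30 (add 6h to convert from UTC-6).
Nikolai in UTC: 11:45-12:15, 13:00-16:30 (subtract 3h to convert from UTC+3).
Ugo in UTC: 10:30-10:45, 13:00-15:15, 16:00-17:00 (add 6h to convert from UTC-6).
Zane: free for 11:15-12:30. Jonas: not fully free for 11:15-12:30. Bianca: not fully free for 11:15-12:30. Ines: free for 11:15-12:30. Mei: not fully free for 11:15-12:30. Nikolai: not fully free for 11:15-12:30. Ugo: not fully free for 11:15-12:30.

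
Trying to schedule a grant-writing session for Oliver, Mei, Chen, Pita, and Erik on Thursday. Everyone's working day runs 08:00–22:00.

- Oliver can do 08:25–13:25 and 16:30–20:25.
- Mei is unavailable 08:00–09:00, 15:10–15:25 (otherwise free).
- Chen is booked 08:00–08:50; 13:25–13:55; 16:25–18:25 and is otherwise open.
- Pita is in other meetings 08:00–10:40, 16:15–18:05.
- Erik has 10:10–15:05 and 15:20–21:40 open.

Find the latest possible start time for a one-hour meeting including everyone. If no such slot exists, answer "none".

19:25

Oliver free: 08:25-13:25, 16:30-20:25.
Mei free: 09:00-15:10, 15:25-22:00 (invert busy blocks within the working day).
Chen free: 08:50-13:25, 13:55-16:25, 18:25-22:00 (invert busy blocks within the working day).
Pita free: 10:40-16:15, 18:05-22:00 (invert busy blocks within the working day).
Erik free: 10:10-15:05, 15:20-21:40.
Oliver ∩ Mei: 09:00-13:25, 16:30-20:25.
Oliver ∩ Mei ∩ Chen: 09:00-13:25, 18:25-20:25.
Oliver ∩ Mei ∩ Chen ∩ Pita: 10:40-13:25, 18:25-20:25.
Oliver ∩ Mei ∩ Chen ∩ Pita ∩ Erik: 10:40-13:25, 18:25-20:25.
Those are the intersection windows.
The last common window of at least 60 minutes is 18:25-20:25; a 60-minute meeting can start as late as 19:25 and still end by 20:25.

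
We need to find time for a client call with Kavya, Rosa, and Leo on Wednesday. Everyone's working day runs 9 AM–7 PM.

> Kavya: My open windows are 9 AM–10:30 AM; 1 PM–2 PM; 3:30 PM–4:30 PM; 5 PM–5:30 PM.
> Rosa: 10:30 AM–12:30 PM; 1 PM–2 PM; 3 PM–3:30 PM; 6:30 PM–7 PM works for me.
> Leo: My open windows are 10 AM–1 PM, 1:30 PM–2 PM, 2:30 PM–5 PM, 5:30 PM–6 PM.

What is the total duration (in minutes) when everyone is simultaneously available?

Kavya ∩ Rosa: 13:00-14:00.
Kavya ∩ Rosa ∩ Leo: 13:30-14:00.
That's a single block of 30 minutes.

30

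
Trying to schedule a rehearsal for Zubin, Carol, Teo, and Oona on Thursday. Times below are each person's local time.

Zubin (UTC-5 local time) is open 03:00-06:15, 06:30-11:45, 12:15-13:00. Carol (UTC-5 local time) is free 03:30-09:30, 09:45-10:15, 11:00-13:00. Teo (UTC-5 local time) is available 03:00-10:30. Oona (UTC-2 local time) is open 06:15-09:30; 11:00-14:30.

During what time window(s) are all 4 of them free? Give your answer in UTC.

08:30-11:15, 13:00-14:30, 14:45-15:15

Zubin in UTC: 08:00-11:15, 11:30-16:45, 17:15-18:00 (add 5h to convert from UTC-5).
Carol in UTC: 08:30-14:30, 14:45-15:15, 16:00-18:00 (add 5h to convert from UTC-5).
Teo in UTC: 08:00-15:30 (add 5h to convert from UTC-5).
Oona in UTC: 08:15-11:30, 13:00-16:30 (add 2h to convert from UTC-2).
Zubin ∩ Carol: 08:30-11:15, 11:30-14:30, 14:45-15:15, 16:00-16:45, 17:15-18:00.
Zubin ∩ Carol ∩ Teo: 08:30-11:15, 11:30-14:30, 14:45-15:15.
Zubin ∩ Carol ∩ Teo ∩ Oona: 08:30-11:15, 13:00-14:30, 14:45-15:15.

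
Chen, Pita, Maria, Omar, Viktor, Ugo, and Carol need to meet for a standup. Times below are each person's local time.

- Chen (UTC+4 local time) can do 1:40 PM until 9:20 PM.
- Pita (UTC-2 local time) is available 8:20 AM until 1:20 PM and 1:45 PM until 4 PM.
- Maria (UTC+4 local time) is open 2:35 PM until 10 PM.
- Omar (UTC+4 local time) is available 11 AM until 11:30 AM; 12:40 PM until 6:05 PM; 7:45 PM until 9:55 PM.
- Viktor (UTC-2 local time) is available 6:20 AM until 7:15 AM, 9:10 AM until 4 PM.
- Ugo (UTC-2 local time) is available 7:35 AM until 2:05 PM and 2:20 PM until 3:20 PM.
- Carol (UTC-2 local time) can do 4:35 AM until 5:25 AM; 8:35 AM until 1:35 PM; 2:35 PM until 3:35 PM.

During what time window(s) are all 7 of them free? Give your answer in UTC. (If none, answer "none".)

Chen in UTC: 09:40-17:20 (subtract 4h to convert from UTC+4).
Pita in UTC: 10:20-15:20, 15:45-18:00 (add 2h to convert from UTC-2).
Maria in UTC: 10:35-18:00 (subtract 4h to convert from UTC+4).
Omar in UTC: 07:00-07:30, 08:40-14:05, 15:45-17:55 (subtract 4h to convert from UTC+4).
Viktor in UTC: 08:20-09:15, 11:10-18:00 (add 2h to convert from UTC-2).
Ugo in UTC: 09:35-16:05, 16:20-17:20 (add 2h to convert from UTC-2).
Carol in UTC: 06:35-07:25, 10:35-15:35, 16:35-17:35 (add 2h to convert from UTC-2).
Chen ∩ Pita: 10:20-15:20, 15:45-17:20.
Chen ∩ Pita ∩ Maria: 10:35-15:20, 15:45-17:20.
Chen ∩ Pita ∩ Maria ∩ Omar: 10:35-14:05, 15:45-17:20.
Chen ∩ Pita ∩ Maria ∩ Omar ∩ Viktor: 11:10-14:05, 15:45-17:20.
Chen ∩ Pita ∩ Maria ∩ Omar ∩ Viktor ∩ Ugo: 11:10-14:05, 15:45-16:05, 16:20-17:20.
Chen ∩ Pita ∩ Maria ∩ Omar ∩ Viktor ∩ Ugo ∩ Carol: 11:10-14:05, 16:35-17:20.

11:10-14:05, 16:35-17:20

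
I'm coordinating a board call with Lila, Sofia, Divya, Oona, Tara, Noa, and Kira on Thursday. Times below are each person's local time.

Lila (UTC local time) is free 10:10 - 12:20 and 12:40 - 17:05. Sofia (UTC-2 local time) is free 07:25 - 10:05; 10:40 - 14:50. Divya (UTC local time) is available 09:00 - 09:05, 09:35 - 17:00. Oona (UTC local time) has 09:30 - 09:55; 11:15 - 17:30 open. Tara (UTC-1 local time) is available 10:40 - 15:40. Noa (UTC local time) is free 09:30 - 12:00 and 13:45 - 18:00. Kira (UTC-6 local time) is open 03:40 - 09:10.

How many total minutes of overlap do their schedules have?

Lila in UTC: 10:10-12:20, 12:40-17:05.
Sofia in UTC: 09:25-12:05, 12:40-16:50 (add 2h to convert from UTC-2).
Divya in UTC: 09:00-09:05, 09:35-17:00.
Oona in UTC: 09:30-09:55, 11:15-17:30.
Tara in UTC: 11:40-16:40 (add 1h to convert from UTC-1).
Noa in UTC: 09:30-12:00, 13:45-18:00.
Kira in UTC: 09:40-15:10 (add 6h to convert from UTC-6).
Lila ∩ Sofia: 10:10-12:05, 12:40-16:50.
Lila ∩ Sofia ∩ Divya: 10:10-12:05, 12:40-16:50.
Lila ∩ Sofia ∩ Divya ∩ Oona: 11:15-12:05, 12:40-16:50.
Lila ∩ Sofia ∩ Divya ∩ Oona ∩ Tara: 11:40-12:05, 12:40-16:40.
Lila ∩ Sofia ∩ Divya ∩ Oona ∩ Tara ∩ Noa: 11:40-12:00, 13:45-16:40.
Lila ∩ Sofia ∩ Divya ∩ Oona ∩ Tara ∩ Noa ∩ Kira: 11:40-12:00, 13:45-15:10.
So the common availability across everyone is 11:40-12:00, 13:45-15:10.
Summing the common windows: 20 + 85 = 105 minutes.

105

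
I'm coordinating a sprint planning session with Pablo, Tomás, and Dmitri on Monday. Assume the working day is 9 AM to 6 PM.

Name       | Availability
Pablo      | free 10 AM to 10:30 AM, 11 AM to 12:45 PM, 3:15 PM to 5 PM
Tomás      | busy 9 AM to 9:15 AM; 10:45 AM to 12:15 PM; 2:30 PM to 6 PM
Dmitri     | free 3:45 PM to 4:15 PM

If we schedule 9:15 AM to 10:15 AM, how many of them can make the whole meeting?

Pablo free: 10:00-10:30, 11:00-12:45, 15:15-17:00.
Tomás free: 09:15-10:45, 12:15-14:30 (invert busy blocks within the working day).
Dmitri free: 15:45-16:15.
Tomás can make the full 09:15-10:15 slot — that's 1.

1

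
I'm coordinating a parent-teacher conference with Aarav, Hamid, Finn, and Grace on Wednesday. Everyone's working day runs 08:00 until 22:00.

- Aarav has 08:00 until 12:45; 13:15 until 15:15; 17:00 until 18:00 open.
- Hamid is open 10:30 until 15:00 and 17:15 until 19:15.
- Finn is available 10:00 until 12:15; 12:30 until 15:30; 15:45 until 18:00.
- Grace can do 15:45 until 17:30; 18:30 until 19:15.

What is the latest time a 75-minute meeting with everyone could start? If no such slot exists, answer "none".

Aarav ∩ Hamid: 10:30-12:45, 13:15-15:00, 17:15-18:00.
Aarav ∩ Hamid ∩ Finn: 10:30-12:15, 12:30-12:45, 13:15-15:00, 17:15-18:00.
Aarav ∩ Hamid ∩ Finn ∩ Grace: 17:15-17:30.
No common window is at least 75 minutes long.

none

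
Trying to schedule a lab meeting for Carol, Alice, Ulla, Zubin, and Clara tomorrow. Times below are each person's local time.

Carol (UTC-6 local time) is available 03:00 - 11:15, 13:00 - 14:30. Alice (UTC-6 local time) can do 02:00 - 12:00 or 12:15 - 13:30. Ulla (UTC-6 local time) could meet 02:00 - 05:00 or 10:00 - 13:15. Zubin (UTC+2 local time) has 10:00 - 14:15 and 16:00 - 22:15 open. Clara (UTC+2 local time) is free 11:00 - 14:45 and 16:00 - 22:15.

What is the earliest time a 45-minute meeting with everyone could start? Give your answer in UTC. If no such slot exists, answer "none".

09:00

Carol in UTC: 09:00-17:15, 19:00-20:30 (add 6h to convert from UTC-6).
Alice in UTC: 08:00-18:00, 18:15-19:30 (add 6h to convert from UTC-6).
Ulla in UTC: 08:00-11:00, 16:00-19:15 (add 6h to convert from UTC-6).
Zubin in UTC: 08:00-12:15, 14:00-20:15 (subtract 2h to convert from UTC+2).
Clara in UTC: 09:00-12:45, 14:00-20:15 (subtract 2h to convert from UTC+2).
Carol ∩ Alice: 09:00-17:15, 19:00-19:30.
Carol ∩ Alice ∩ Ulla: 09:00-11:00, 16:00-17:15, 19:00-19:15.
Carol ∩ Alice ∩ Ulla ∩ Zubin: 09:00-11:00, 16:00-17:15, 19:00-19:15.
Carol ∩ Alice ∩ Ulla ∩ Zubin ∩ Clara: 09:00-11:00, 16:00-17:15, 19:00-19:15.
The first common window of at least 45 minutes is 09:00-11:00, so the earliest start is 09:00.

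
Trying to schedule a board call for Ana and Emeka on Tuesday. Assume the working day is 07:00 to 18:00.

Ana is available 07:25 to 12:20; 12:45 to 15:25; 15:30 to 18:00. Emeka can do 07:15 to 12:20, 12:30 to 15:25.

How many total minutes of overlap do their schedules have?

Ana ∩ Emeka: 07:25-12:20, 12:45-15:25.
Summing the common windows: 295 + 160 = 455 minutes.

455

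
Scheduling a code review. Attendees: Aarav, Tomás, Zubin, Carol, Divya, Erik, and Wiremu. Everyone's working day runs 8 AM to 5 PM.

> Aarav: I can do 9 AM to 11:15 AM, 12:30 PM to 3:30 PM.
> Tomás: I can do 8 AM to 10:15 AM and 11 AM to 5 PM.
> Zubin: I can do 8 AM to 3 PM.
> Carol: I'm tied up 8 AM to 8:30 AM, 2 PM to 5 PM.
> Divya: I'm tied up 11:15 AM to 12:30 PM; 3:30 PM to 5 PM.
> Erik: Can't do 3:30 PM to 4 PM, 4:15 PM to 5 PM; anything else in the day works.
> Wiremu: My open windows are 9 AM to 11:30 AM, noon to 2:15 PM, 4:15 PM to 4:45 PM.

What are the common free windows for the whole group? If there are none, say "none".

09:00-10:15, 11:00-11:15, 12:30-14:00

Aarav free: 09:00-11:15, 12:30-15:30.
Tomás free: 08:00-10:15, 11:00-17:00.
Zubin free: 08:00-15:00.
Carol free: 08:30-14:00 (invert busy blocks within the working day).
Divya free: 08:00-11:15, 12:30-15:30 (invert busy blocks within the working day).
Erik free: 08:00-15:30, 16:00-16:15 (invert busy blocks within the working day).
Wiremu free: 09:00-11:30, 12:00-14:15, 16:15-16:45.
Aarav ∩ Tomás: 09:00-10:15, 11:00-11:15, 12:30-15:30.
Aarav ∩ Tomás ∩ Zubin: 09:00-10:15, 11:00-11:15, 12:30-15:00.
Aarav ∩ Tomás ∩ Zubin ∩ Carol: 09:00-10:15, 11:00-11:15, 12:30-14:00.
Aarav ∩ Tomás ∩ Zubin ∩ Carol ∩ Divya: 09:00-10:15, 11:00-11:15, 12:30-14:00.
Aarav ∩ Tomás ∩ Zubin ∩ Carol ∩ Divya ∩ Erik: 09:00-10:15, 11:00-11:15, 12:30-14:00.
Aarav ∩ Tomás ∩ Zubin ∩ Carol ∩ Divya ∩ Erik ∩ Wiremu: 09:00-10:15, 11:00-11:15, 12:30-14:00.
Those are the intersection windows.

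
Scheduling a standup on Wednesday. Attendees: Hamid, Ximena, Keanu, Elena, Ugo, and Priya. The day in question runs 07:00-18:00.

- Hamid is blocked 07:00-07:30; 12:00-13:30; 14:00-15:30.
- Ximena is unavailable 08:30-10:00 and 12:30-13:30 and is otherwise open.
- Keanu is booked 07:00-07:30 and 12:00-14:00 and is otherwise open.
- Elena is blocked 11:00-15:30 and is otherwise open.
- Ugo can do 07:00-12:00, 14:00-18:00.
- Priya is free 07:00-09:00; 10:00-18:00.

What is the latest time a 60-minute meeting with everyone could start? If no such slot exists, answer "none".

17:00

Hamid free: 07:30-12:00, 13:30-14:00, 15:30-18:00 (invert busy blocks within the working day).
Ximena free: 07:00-08:30, 10:00-12:30, 13:30-18:00 (invert busy blocks within the working day).
Keanu free: 07:30-12:00, 14:00-18:00 (invert busy blocks within the working day).
Elena free: 07:00-11:00, 15:30-18:00 (invert busy blocks within the working day).
Ugo free: 07:00-12:00, 14:00-18:00.
Priya free: 07:00-09:00, 10:00-18:00.
Hamid ∩ Ximena: 07:30-08:30, 10:00-12:00, 13:30-14:00, 15:30-18:00.
Hamid ∩ Ximena ∩ Keanu: 07:30-08:30, 10:00-12:00, 15:30-18:00.
Hamid ∩ Ximena ∩ Keanu ∩ Elena: 07:30-08:30, 10:00-11:00, 15:30-18:00.
Hamid ∩ Ximena ∩ Keanu ∩ Elena ∩ Ugo: 07:30-08:30, 10:00-11:00, 15:30-18:00.
Hamid ∩ Ximena ∩ Keanu ∩ Elena ∩ Ugo ∩ Priya: 07:30-08:30, 10:00-11:00, 15:30-18:00.
The last common window of at least 60 minutes is 15:30-18:00; a 60-minute meeting can start as late as 17:00 and still end by 18:00.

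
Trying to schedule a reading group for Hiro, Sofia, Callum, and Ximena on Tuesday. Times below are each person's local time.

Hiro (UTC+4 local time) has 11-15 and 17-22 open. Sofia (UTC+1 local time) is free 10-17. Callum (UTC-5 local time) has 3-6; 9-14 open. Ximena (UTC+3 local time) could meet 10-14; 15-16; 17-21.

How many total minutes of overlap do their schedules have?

240

Hiro in UTC: 07:00-11:00, 13:00-18:00 (subtract 4h to convert from UTC+4).
Sofia in UTC: 09:00-16:00 (subtract 1h to convert from UTC+1).
Callum in UTC: 08:00-11:00, 14:00-19:00 (add 5h to convert from UTC-5).
Ximena in UTC: 07:00-11:00, 12:00-13:00, 14:00-18:00 (subtract 3h to convert from UTC+3).
Hiro ∩ Sofia: 09:00-11:00, 13:00-16:00.
Hiro ∩ Sofia ∩ Callum: 09:00-11:00, 14:00-16:00.
Hiro ∩ Sofia ∩ Callum ∩ Ximena: 09:00-11:00, 14:00-16:00.
Those are the intersection windows.
Summing the common windows: 120 + 120 = 240 minutes.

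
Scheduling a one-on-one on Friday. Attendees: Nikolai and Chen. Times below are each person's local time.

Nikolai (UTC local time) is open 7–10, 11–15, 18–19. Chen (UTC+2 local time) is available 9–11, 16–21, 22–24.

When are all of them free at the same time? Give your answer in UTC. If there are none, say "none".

07:00-09:00, 14:00-15:00, 18:00-19:00

Nikolai in UTC: 07:00-10:00, 11:00-15:00, 18:00-19:00.
Chen in UTC: 07:00-09:00, 14:00-19:00, 20:00-22:00 (subtract 2h to convert from UTC+2).
Nikolai ∩ Chen: 07:00-09:00, 14:00-15:00, 18:00-19:00.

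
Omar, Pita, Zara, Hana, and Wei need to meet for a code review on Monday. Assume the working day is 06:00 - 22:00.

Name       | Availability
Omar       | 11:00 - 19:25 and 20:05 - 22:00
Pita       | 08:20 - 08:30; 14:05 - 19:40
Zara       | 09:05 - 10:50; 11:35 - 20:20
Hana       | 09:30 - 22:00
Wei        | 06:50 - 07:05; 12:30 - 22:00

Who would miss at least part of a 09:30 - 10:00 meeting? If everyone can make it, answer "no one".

Omar: not fully free for 09:30-10:00. Pita: not fully free for 09:30-10:00. Zara: free for 09:30-10:00. Hana: free for 09:30-10:00. Wei: not fully free for 09:30-10:00.

Omar, Pita, Wei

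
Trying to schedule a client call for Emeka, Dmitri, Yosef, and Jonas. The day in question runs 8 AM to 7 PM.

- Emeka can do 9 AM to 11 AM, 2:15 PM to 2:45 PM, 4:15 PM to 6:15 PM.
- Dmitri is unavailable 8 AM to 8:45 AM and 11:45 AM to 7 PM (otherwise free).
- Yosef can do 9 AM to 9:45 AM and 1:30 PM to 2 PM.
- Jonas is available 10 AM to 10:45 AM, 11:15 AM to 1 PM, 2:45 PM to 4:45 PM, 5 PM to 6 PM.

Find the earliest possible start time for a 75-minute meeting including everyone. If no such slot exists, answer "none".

none

Emeka free: 09:00-11:00, 14:15-14:45, 16:15-18:15.
Dmitri free: 08:45-11:45 (invert busy blocks within the working day).
Yosef free: 09:00-09:45, 13:30-14:00.
Jonas free: 10:00-10:45, 11:15-13:00, 14:45-16:45, 17:00-18:00.
Emeka ∩ Dmitri: 09:00-11:00.
Emeka ∩ Dmitri ∩ Yosef: 09:00-09:45.
Emeka ∩ Dmitri ∩ Yosef ∩ Jonas: ∅.
There is no time when everyone is free.
No common window is at least 75 minutes long.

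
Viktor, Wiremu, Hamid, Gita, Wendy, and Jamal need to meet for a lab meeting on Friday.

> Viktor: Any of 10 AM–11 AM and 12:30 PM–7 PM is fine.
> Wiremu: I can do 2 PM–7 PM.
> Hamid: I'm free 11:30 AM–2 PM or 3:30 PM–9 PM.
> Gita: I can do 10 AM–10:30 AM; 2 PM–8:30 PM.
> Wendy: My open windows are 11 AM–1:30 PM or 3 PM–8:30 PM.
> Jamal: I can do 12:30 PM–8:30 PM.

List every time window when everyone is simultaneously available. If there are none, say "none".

Viktor ∩ Wiremu: 14:00-19:00.
Viktor ∩ Wiremu ∩ Hamid: 15:30-19:00.
Viktor ∩ Wiremu ∩ Hamid ∩ Gita: 15:30-19:00.
Viktor ∩ Wiremu ∩ Hamid ∩ Gita ∩ Wendy: 15:30-19:00.
Viktor ∩ Wiremu ∩ Hamid ∩ Gita ∩ Wendy ∩ Jamal: 15:30-19:00.

15:30-19:00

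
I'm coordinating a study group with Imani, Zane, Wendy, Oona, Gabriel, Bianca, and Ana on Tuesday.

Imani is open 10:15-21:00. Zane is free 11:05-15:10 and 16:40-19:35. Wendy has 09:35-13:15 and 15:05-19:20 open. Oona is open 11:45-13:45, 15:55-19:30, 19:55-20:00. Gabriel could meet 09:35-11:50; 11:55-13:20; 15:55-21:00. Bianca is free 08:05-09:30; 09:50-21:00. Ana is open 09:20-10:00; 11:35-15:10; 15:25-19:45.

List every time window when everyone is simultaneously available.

Imani ∩ Zane: 11:05-15:10, 16:40-19:35.
Imani ∩ Zane ∩ Wendy: 11:05-13:15, 15:05-15:10, 16:40-19:20.
Imani ∩ Zane ∩ Wendy ∩ Oona: 11:45-13:15, 16:40-19:20.
Imani ∩ Zane ∩ Wendy ∩ Oona ∩ Gabriel: 11:45-11:50, 11:55-13:15, 16:40-19:20.
Imani ∩ Zane ∩ Wendy ∩ Oona ∩ Gabriel ∩ Bianca: 11:45-11:50, 11:55-13:15, 16:40-19:20.
Imani ∩ Zane ∩ Wendy ∩ Oona ∩ Gabriel ∩ Bianca ∩ Ana: 11:45-11:50, 11:55-13:15, 16:40-19:20.

11:45-11:50, 11:55-13:15, 16:40-19:20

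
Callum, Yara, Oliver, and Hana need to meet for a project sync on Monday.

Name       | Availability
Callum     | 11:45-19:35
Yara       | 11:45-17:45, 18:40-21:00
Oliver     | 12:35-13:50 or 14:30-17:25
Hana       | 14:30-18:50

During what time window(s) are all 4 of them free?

14:30-17:25

Callum ∩ Yara: 11:45-17:45, 18:40-19:35.
Callum ∩ Yara ∩ Oliver: 12:35-13:50, 14:30-17:25.
Callum ∩ Yara ∩ Oliver ∩ Hana: 14:30-17:25.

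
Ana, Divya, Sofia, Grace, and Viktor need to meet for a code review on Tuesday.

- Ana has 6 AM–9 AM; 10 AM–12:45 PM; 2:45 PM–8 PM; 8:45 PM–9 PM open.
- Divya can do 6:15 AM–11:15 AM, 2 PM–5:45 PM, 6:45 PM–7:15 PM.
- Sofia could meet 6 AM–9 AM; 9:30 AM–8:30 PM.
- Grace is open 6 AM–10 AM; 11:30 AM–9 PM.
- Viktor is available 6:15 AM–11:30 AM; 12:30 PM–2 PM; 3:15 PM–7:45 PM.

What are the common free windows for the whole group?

Ana ∩ Divya: 06:15-09:00, 10:00-11:15, 14:45-17:45, 18:45-19:15.
Ana ∩ Divya ∩ Sofia: 06:15-09:00, 10:00-11:15, 14:45-17:45, 18:45-19:15.
Ana ∩ Divya ∩ Sofia ∩ Grace: 06:15-09:00, 14:45-17:45, 18:45-19:15.
Ana ∩ Divya ∩ Sofia ∩ Grace ∩ Viktor: 06:15-09:00, 15:15-17:45, 18:45-19:15.

06:15-09:00, 15:15-17:45, 18:45-19:15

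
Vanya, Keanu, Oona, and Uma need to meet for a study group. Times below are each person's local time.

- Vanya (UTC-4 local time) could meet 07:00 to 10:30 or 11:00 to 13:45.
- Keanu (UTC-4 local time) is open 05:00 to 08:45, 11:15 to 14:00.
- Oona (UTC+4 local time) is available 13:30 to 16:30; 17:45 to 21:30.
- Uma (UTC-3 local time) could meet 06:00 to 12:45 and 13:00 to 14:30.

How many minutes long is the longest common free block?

Vanya in UTC: 11:00-14:30, 15:00-17:45 (add 4h to convert from UTC-4).
Keanu in UTC: 09:00-12:45, 15:15-18:00 (add 4h to convert from UTC-4).
Oona in UTC: 09:30-12:30, 13:45-17:30 (subtract 4h to convert from UTC+4).
Uma in UTC: 09:00-15:45, 16:00-17:30 (add 3h to convert from UTC-3).
Vanya ∩ Keanu: 11:00-12:45, 15:15-17:45.
Vanya ∩ Keanu ∩ Oona: 11:00-12:30, 15:15-17:30.
Vanya ∩ Keanu ∩ Oona ∩ Uma: 11:00-12:30, 15:15-15:45, 16:00-17:30.
The longest is 11:00-12:30 at 90 minutes.

90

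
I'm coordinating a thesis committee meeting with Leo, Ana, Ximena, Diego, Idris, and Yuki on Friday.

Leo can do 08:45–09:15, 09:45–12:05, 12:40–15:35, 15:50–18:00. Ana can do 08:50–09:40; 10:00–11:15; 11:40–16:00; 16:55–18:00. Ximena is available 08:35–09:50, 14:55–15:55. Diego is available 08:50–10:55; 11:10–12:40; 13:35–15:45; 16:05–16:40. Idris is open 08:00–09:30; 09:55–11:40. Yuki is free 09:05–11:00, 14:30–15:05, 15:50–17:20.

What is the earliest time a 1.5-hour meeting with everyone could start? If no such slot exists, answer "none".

Leo ∩ Ana: 08:50-09:15, 10:00-11:15, 11:40-12:05, 12:40-15:35, 15:50-16:00, 16:55-18:00.
Leo ∩ Ana ∩ Ximena: 08:50-09:15, 14:55-15:35, 15:50-15:55.
Leo ∩ Ana ∩ Ximena ∩ Diego: 08:50-09:15, 14:55-15:35.
Leo ∩ Ana ∩ Ximena ∩ Diego ∩ Idris: 08:50-09:15.
Leo ∩ Ana ∩ Ximena ∩ Diego ∩ Idris ∩ Yuki: 09:05-09:15.
So the common availability across everyone is 09:05-09:15.
No common window is at least 90 minutes long.

none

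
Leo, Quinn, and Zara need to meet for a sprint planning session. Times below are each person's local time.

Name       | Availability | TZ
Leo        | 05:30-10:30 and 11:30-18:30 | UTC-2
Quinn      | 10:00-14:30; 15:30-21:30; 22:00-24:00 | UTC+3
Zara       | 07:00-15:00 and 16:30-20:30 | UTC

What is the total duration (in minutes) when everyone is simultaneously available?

540

Leo in UTC: 07:30-12:30, 13:30-20:30 (add 2h to convert from UTC-2).
Quinn in UTC: 07:00-11:30, 12:30-18:30, 19:00-21:00 (subtract 3h to convert from UTC+3).
Zara in UTC: 07:00-15:00, 16:30-20:30.
Leo ∩ Quinn: 07:30-11:30, 13:30-18:30, 19:00-20:30.
Leo ∩ Quinn ∩ Zara: 07:30-11:30, 13:30-15:00, 16:30-18:30, 19:00-20:30.
Summing the common windows: 240 + 90 + 120 + 90 = 540 minutes.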